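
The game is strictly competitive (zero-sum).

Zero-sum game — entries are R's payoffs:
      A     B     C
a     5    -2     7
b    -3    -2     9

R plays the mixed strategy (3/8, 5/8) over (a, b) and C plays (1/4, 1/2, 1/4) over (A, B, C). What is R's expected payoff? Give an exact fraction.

Against (1/4, 1/2, 1/4), each row's expected payoff is a: 2; b: 1/2.
Taking the (3/8, 5/8)-weighted average: (3/8)·(2) + (5/8)·(1/2) = 17/16.

17/16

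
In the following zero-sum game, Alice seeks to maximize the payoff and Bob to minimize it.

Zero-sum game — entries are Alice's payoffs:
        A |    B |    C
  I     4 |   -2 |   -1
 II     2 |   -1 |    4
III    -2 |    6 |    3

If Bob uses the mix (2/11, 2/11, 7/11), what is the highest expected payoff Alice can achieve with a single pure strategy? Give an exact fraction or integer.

30/11

I: (4)·(2/11) + (-2)·(2/11) + (-1)·(7/11) = -3/11.
II: (2)·(2/11) + (-1)·(2/11) + (4)·(7/11) = 30/11.
III: (-2)·(2/11) + (6)·(2/11) + (3)·(7/11) = 29/11.
The best pure response is II with expected payoff 30/11.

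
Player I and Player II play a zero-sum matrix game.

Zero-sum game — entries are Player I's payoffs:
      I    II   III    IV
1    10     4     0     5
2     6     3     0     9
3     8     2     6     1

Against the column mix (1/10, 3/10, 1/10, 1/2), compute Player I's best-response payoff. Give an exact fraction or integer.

1: (10)·(1/10) + (4)·(3/10) + (0)·(1/10) + (5)·(1/2) = 47/10.
2: (6)·(1/10) + (3)·(3/10) + (0)·(1/10) + (9)·(1/2) = 6.
3: (8)·(1/10) + (2)·(3/10) + (6)·(1/10) + (1)·(1/2) = 5/2.
The best pure response is 2 with expected payoff 6.

6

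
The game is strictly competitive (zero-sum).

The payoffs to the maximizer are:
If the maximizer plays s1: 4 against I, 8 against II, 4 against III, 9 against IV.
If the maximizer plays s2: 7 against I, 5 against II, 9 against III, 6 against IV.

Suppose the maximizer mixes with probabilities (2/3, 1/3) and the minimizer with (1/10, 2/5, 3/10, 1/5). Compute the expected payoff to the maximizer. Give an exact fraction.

Against (1/10, 2/5, 3/10, 1/5), each row's expected payoff is s1: 33/5; s2: 33/5.
Taking the (2/3, 1/3)-weighted average: (2/3)·(33/5) + (1/3)·(33/5) = 33/5.

33/5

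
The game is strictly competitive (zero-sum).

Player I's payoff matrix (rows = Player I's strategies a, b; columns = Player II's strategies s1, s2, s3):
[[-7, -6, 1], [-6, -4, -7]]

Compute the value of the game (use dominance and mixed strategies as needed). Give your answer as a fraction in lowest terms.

-55/9

Column s2 is strictly dominated by s1 for Player II (it gives Player I more in every row).
The remaining 2×2 game on (a, b) × (s1, s3) has no saddle point. Let Player I play a with probability p; indifference gives −7p − 6(1−p) = p − 7(1−p), so p = 1/9.
Similarly Player II's optimal q on s1 is 8/9, and the value is -7·(8/9) + (1)·(1/9) = -55/9.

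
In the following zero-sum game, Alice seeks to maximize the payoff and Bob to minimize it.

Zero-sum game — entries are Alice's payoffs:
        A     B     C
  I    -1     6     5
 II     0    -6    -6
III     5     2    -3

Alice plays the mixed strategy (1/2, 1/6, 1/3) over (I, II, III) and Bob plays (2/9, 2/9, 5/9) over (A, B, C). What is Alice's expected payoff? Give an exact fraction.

Against (2/9, 2/9, 5/9), each row's expected payoff is I: 35/9; II: -14/3; III: -1/9.
Taking the (1/2, 1/6, 1/3)-weighted average: (1/2)·(35/9) + (1/6)·(-14/3) + (1/3)·(-1/9) = 61/54.

61/54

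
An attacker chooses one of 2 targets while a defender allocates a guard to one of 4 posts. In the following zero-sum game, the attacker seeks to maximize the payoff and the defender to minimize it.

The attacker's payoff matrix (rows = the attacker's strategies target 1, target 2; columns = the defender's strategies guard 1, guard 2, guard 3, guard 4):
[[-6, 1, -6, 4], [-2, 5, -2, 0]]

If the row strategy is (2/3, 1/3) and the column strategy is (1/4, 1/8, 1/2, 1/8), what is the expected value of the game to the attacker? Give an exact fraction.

-23/8

Against (1/4, 1/8, 1/2, 1/8), each row's expected payoff is target 1: -31/8; target 2: -7/8.
Taking the (2/3, 1/3)-weighted average: (2/3)·(-31/8) + (1/3)·(-7/8) = -23/8.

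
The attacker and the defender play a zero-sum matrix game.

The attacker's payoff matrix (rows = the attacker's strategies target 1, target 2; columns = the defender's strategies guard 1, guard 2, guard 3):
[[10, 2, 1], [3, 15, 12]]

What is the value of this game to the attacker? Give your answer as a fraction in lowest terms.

Column guard 2 is strictly dominated by guard 3 for the defender (it gives the attacker more in every row).
The remaining 2×2 game on (target 1, target 2) × (guard 1, guard 3) has no saddle point. Let the attacker play target 1 with probability p; indifference gives 10p + 3(1−p) = p + 12(1−p), so p = 1/2.
Similarly the defender's optimal q on guard 1 is 11/18, and the value is 10·(11/18) + (1)·(7/18) = 13/2.

13/2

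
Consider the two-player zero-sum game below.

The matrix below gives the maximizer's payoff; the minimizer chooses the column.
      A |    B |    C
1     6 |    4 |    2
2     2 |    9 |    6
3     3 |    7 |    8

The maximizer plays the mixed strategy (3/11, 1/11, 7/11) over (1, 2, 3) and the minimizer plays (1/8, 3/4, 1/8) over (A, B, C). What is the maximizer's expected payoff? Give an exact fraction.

529/88

Against (1/8, 3/4, 1/8), each row's expected payoff is 1: 4; 2: 31/4; 3: 53/8.
Taking the (3/11, 1/11, 7/11)-weighted average: (3/11)·(4) + (1/11)·(31/4) + (7/11)·(53/8) = 529/88.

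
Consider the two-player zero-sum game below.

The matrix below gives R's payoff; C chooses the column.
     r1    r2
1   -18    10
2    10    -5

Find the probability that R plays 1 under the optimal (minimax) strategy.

Row minima are -18 and -5, so R's maximin is -5; column maxima are 10 and 10, so C's minimax is 10. These differ, so the equilibrium is in mixed strategies.
Let R play 1 with probability p. C is indifferent when −18p + 10(1−p) = 10p − 5(1−p), giving p = 15/43.

15/43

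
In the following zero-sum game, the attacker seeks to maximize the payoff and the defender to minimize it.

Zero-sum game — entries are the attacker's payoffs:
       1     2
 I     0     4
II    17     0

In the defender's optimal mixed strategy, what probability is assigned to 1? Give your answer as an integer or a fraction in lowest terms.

4/21

Row minima are 0 and 0, so the attacker's maximin is 0; column maxima are 17 and 4, so the defender's minimax is 4. These differ, so the equilibrium is in mixed strategies.
Let the defender play 1 with probability q. The attacker is indifferent when 4(1−q) = 17q, giving q = 4/21.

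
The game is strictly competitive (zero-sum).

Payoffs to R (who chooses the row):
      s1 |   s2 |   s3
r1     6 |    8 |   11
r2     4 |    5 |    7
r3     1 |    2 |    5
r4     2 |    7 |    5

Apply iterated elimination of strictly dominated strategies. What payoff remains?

6

Row r4 is strictly dominated by row r1 (6>2, 8>7, 11>5); eliminate r4.
Row r3 is strictly dominated by row r1 (6>1, 8>2, 11>5); eliminate r3.
Row r2 is strictly dominated by row r1 (6>4, 8>5, 11>7); eliminate r2.
Column s2 is strictly dominated by s1 for C (6<8); eliminate s2.
Column s3 is strictly dominated by s1 for C (6<11); eliminate s3.
Only (r1, s1) remains, with payoff 6.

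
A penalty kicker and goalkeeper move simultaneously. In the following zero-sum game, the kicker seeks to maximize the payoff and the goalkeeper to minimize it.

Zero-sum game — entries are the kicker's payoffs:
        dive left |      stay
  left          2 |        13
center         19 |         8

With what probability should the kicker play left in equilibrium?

1/2

Row minima are 2 and 8, so the kicker's maximin is 8; column maxima are 19 and 13, so the goalkeeper's minimax is 13. These differ, so the equilibrium is in mixed strategies.
Let the kicker play left with probability p. The goalkeeper is indifferent when 2p + 19(1−p) = 13p + 8(1−p), giving p = 1/2.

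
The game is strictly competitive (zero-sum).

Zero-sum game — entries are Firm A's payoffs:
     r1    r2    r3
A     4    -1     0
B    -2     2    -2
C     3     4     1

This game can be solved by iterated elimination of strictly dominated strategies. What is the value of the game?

Row B is strictly dominated by row C (3>-2, 4>2, 1>-2); eliminate B.
Column r1 is strictly dominated by r3 for Firm B (0<4, 1<3); eliminate r1.
Row A is strictly dominated by row C (4>-1, 1>0); eliminate A.
Column r2 is strictly dominated by r3 for Firm B (1<4); eliminate r2.
Only (C, r3) remains, with payoff 1.

1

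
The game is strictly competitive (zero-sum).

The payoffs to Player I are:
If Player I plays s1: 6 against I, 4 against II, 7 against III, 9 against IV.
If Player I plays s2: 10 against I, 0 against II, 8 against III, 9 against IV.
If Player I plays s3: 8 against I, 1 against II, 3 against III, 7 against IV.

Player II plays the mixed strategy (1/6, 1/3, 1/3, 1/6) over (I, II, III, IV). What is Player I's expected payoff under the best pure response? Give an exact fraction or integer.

s1: (6)·(1/6) + (4)·(1/3) + (7)·(1/3) + (9)·(1/6) = 37/6.
s2: (10)·(1/6) + (0)·(1/3) + (8)·(1/3) + (9)·(1/6) = 35/6.
s3: (8)·(1/6) + (1)·(1/3) + (3)·(1/3) + (7)·(1/6) = 23/6.
The best pure response is s1 with expected payoff 37/6.

37/6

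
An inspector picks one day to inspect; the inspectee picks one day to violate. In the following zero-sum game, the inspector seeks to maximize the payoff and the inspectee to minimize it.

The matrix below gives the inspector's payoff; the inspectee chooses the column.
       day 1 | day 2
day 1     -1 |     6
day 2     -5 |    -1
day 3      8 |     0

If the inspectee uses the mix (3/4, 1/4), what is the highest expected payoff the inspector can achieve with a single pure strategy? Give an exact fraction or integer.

day 1: (-1)·(3/4) + (6)·(1/4) = 3/4.
day 2: (-5)·(3/4) + (-1)·(1/4) = -4.
day 3: (8)·(3/4) + (0)·(1/4) = 6.
The best pure response is day 3 with expected payoff 6.

6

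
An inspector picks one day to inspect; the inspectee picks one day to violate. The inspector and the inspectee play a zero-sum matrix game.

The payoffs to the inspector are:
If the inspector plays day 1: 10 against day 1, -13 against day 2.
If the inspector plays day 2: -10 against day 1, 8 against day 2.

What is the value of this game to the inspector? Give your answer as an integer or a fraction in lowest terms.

-50/41

Row minima are -13 and -10, so the inspector's maximin is -10; column maxima are 10 and 8, so the inspectee's minimax is 8. These differ, so the equilibrium is in mixed strategies.
Let the inspector play day 1 with probability p. The inspectee is indifferent when 10p − 10(1−p) = −13p + 8(1−p), giving p = 18/41.
Let the inspectee play day 1 with probability q. The inspector is indifferent when 10q − 13(1−q) = −10q + 8(1−q), giving q = 21/41.
The value is 10·(21/41) + (-13)·(20/41) = -50/41.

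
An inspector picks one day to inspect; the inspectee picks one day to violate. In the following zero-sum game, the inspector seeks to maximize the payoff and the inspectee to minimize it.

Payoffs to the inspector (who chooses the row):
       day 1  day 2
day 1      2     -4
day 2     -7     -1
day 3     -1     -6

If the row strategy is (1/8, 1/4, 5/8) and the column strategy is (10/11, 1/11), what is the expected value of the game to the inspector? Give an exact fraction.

-103/44

Against (10/11, 1/11), each row's expected payoff is day 1: 16/11; day 2: -71/11; day 3: -16/11.
Taking the (1/8, 1/4, 5/8)-weighted average: (1/8)·(16/11) + (1/4)·(-71/11) + (5/8)·(-16/11) = -103/44.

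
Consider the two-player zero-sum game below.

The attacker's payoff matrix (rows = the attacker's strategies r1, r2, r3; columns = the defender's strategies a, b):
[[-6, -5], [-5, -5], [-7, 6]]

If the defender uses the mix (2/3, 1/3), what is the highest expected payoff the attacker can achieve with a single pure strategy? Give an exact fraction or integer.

-8/3

r1: (-6)·(2/3) + (-5)·(1/3) = -17/3.
r2: (-5)·(2/3) + (-5)·(1/3) = -5.
r3: (-7)·(2/3) + (6)·(1/3) = -8/3.
The best pure response is r3 with expected payoff -8/3.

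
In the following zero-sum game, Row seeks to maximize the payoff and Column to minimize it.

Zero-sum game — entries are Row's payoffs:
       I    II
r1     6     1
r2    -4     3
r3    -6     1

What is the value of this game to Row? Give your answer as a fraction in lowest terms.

Row r3 is strictly dominated by row r2, so Row never plays it.
The remaining 2×2 game on (r1, r2) × (I, II) has no saddle point. Let Row play r1 with probability p; indifference gives 6p − 4(1−p) = p + 3(1−p), so p = 7/12.
Similarly Column's optimal q on I is 1/6, and the value is 6·(1/6) + (1)·(5/6) = 11/6.

11/6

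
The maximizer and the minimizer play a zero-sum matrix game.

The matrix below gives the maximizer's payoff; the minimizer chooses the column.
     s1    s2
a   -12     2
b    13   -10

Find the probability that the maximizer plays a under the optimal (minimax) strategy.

23/37

Row minima are -12 and -10, so the maximizer's maximin is -10; column maxima are 13 and 2, so the minimizer's minimax is 2. These differ, so the equilibrium is in mixed strategies.
Let the maximizer play a with probability p. The minimizer is indifferent when −12p + 13(1−p) = 2p − 10(1−p), giving p = 23/37.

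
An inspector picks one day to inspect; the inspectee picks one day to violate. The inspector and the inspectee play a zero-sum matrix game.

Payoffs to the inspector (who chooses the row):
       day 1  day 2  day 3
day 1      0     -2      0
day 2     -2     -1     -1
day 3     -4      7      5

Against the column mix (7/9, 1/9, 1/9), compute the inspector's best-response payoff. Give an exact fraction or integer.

day 1: (0)·(7/9) + (-2)·(1/9) + (0)·(1/9) = -2/9.
day 2: (-2)·(7/9) + (-1)·(1/9) + (-1)·(1/9) = -16/9.
day 3: (-4)·(7/9) + (7)·(1/9) + (5)·(1/9) = -16/9.
The best pure response is day 1 with expected payoff -2/9.

-2/9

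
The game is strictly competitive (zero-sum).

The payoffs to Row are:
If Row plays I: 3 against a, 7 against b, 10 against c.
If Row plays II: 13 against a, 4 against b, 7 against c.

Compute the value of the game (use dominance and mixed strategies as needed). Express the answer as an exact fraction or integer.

79/13

Column c is strictly dominated by b for Column (it gives Row more in every row).
The remaining 2×2 game on (I, II) × (a, b) has no saddle point. Let Row play I with probability p; indifference gives 3p + 13(1−p) = 7p + 4(1−p), so p = 9/13.
Similarly Column's optimal q on a is 3/13, and the value is 3·(3/13) + (7)·(10/13) = 79/13.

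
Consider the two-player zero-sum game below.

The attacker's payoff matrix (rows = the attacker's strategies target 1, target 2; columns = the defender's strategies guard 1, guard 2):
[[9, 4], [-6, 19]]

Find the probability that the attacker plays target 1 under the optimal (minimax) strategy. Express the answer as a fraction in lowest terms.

5/6

Row minima are 4 and -6, so the attacker's maximin is 4; column maxima are 9 and 19, so the defender's minimax is 9. These differ, so the equilibrium is in mixed strategies.
Let the attacker play target 1 with probability p. The defender is indifferent when 9p − 6(1−p) = 4p + 19(1−p), giving p = 5/6.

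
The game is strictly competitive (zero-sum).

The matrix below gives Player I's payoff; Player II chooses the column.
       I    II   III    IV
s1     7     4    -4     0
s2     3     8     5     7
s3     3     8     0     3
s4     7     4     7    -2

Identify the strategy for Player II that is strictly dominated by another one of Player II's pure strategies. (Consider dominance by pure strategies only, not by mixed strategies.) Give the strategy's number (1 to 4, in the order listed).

Player II prefers columns that give Player I less. Compare II with IV: 0 < 4, 7 < 8, 3 < 8, -2 < 4.
So IV strictly dominates II for Player II; II is strictly dominated.

2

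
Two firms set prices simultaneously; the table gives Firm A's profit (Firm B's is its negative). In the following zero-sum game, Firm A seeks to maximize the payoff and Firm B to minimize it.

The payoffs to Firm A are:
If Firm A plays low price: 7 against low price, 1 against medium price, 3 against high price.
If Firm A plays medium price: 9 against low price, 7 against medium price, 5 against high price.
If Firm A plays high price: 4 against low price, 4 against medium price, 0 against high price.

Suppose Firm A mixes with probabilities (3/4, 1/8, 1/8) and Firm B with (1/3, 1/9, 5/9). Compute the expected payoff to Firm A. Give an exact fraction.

Against (1/3, 1/9, 5/9), each row's expected payoff is low price: 37/9; medium price: 59/9; high price: 16/9.
Taking the (3/4, 1/8, 1/8)-weighted average: (3/4)·(37/9) + (1/8)·(59/9) + (1/8)·(16/9) = 33/8.

33/8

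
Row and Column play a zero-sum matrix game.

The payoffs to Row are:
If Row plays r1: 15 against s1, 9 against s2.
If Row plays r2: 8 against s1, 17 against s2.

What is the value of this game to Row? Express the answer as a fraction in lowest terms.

61/5

Row minima are 9 and 8, so Row's maximin is 9; column maxima are 15 and 17, so Column's minimax is 15. These differ, so the equilibrium is in mixed strategies.
Let Row play r1 with probability p. Column is indifferent when 15p + 8(1−p) = 9p + 17(1−p), giving p = 3/5.
Let Column play s1 with probability q. Row is indifferent when 15q + 9(1−q) = 8q + 17(1−q), giving q = 8/15.
The value is 15·(8/15) + (9)·(7/15) = 61/5.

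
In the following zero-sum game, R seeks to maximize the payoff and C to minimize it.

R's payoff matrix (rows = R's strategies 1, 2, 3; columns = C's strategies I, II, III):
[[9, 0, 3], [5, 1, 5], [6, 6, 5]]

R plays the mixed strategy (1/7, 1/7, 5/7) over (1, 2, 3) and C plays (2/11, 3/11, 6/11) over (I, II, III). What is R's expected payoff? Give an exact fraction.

Against (2/11, 3/11, 6/11), each row's expected payoff is 1: 36/11; 2: 43/11; 3: 60/11.
Taking the (1/7, 1/7, 5/7)-weighted average: (1/7)·(36/11) + (1/7)·(43/11) + (5/7)·(60/11) = 379/77.

379/77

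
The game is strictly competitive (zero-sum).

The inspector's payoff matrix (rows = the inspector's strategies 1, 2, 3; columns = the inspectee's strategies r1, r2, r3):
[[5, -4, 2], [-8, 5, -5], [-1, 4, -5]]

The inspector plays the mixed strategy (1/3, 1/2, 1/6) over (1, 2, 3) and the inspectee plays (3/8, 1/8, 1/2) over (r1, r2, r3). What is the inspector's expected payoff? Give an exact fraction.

-49/24

Against (3/8, 1/8, 1/2), each row's expected payoff is 1: 19/8; 2: -39/8; 3: -19/8.
Taking the (1/3, 1/2, 1/6)-weighted average: (1/3)·(19/8) + (1/2)·(-39/8) + (1/6)·(-19/8) = -49/24.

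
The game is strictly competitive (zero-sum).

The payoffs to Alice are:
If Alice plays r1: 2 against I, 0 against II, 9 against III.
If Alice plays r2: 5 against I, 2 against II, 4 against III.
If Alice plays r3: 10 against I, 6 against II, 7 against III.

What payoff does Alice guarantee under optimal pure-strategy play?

6

Row minima: 0, 2, 6 → Alice's maximin is 6.
Column maxima: 10, 6, 9 → Bob's minimax is 6.
They coincide at (r3, II), so the value is 6.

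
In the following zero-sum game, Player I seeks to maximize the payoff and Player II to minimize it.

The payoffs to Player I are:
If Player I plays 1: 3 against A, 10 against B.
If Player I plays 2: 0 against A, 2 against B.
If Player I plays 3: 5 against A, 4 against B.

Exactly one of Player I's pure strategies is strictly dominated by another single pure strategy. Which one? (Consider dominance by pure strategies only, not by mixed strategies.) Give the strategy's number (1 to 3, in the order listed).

2

Compare 2 with 1: 3 > 0, 10 > 2.
So 1 strictly dominates 2 for Player I; 2 is strictly dominated.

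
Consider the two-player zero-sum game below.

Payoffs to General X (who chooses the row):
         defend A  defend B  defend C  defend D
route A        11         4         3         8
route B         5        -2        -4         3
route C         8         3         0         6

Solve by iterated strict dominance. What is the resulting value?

Row route B is strictly dominated by row route A (11>5, 4>-2, 3>-4, 8>3); eliminate route B.
Column defend A is strictly dominated by defend B for General Y (4<11, 3<8); eliminate defend A.
Row route C is strictly dominated by row route A (4>3, 3>0, 8>6); eliminate route C.
Column defend D is strictly dominated by defend B for General Y (4<8); eliminate defend D.
Column defend B is strictly dominated by defend C for General Y (3<4); eliminate defend B.
Only (route A, defend C) remains, with payoff 3.

3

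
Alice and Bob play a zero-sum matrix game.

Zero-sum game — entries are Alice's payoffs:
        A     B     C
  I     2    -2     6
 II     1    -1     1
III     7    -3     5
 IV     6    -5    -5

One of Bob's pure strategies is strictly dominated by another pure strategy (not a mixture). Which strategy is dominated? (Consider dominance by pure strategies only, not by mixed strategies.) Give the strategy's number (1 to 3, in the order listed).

1

Bob prefers columns that give Alice less. Compare A with B: -2 < 2, -1 < 1, -3 < 7, -5 < 6.
So B strictly dominates A for Bob; A is strictly dominated.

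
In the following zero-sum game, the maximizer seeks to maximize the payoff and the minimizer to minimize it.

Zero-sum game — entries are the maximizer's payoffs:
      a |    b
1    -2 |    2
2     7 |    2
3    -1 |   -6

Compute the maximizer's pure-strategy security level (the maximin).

The worst-case payoff for each row is 1: -2, 2: 2, 3: -6.
The best of these is 2.

2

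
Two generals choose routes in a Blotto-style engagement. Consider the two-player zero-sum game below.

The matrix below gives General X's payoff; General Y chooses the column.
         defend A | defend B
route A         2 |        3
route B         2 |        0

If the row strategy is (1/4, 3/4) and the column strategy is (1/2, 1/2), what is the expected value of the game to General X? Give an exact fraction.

11/8

Against (1/2, 1/2), each row's expected payoff is route A: 5/2; route B: 1.
Taking the (1/4, 3/4)-weighted average: (1/4)·(5/2) + (3/4)·(1) = 11/8.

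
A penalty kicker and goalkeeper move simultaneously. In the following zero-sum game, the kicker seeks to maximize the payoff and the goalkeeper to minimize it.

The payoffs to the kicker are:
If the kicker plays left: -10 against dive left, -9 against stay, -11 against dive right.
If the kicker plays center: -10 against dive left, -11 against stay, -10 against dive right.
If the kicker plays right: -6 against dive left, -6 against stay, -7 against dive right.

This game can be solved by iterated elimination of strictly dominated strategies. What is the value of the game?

Row left is strictly dominated by row right (-6>-10, -6>-9, -7>-11); eliminate left.
Row center is strictly dominated by row right (-6>-10, -6>-11, -7>-10); eliminate center.
Column dive left is strictly dominated by dive right for the goalkeeper (-7<-6); eliminate dive left.
Column stay is strictly dominated by dive right for the goalkeeper (-7<-6); eliminate stay.
Only (right, dive right) remains, with payoff -7.

-7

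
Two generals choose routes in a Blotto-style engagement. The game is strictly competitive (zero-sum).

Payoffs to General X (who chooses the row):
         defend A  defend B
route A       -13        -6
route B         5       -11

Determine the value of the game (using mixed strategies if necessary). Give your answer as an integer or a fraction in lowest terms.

-173/23

Row minima are -13 and -11, so General X's maximin is -11; column maxima are 5 and -6, so General Y's minimax is -6. These differ, so the equilibrium is in mixed strategies.
Let General X play route A with probability p. General Y is indifferent when −13p + 5(1−p) = −6p − 11(1−p), giving p = 16/23.
Let General Y play defend A with probability q. General X is indifferent when −13q − 6(1−q) = 5q − 11(1−q), giving q = 5/23.
The value is -13·(5/23) + (-6)·(18/23) = -173/23.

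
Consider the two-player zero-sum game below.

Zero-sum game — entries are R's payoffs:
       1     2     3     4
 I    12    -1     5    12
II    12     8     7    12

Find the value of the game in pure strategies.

Row minima: -1, 7 → R's maximin is 7.
Column maxima: 12, 8, 7, 12 → C's minimax is 7.
They coincide at (II, 3), so the value is 7.

7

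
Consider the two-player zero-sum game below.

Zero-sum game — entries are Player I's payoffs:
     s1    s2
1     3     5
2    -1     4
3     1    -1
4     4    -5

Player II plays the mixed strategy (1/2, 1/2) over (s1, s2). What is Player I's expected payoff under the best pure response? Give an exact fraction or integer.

1: (3)·(1/2) + (5)·(1/2) = 4.
2: (-1)·(1/2) + (4)·(1/2) = 3/2.
3: (1)·(1/2) + (-1)·(1/2) = 0.
4: (4)·(1/2) + (-5)·(1/2) = -1/2.
The best pure response is 1 with expected payoff 4.

4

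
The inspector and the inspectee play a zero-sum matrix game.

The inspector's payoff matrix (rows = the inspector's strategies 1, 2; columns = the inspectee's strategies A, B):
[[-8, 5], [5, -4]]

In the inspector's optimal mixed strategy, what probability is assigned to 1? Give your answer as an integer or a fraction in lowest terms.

Row minima are -8 and -4, so the inspector's maximin is -4; column maxima are 5 and 5, so the inspectee's minimax is 5. These differ, so the equilibrium is in mixed strategies.
Let the inspector play 1 with probability p. The inspectee is indifferent when −8p + 5(1−p) = 5p − 4(1−p), giving p = 9/22.

9/22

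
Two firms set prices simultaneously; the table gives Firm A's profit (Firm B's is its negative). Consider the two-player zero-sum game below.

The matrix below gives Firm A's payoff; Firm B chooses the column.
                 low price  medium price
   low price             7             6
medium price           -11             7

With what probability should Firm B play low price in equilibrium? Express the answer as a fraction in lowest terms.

Row minima are 6 and -11, so Firm A's maximin is 6; column maxima are 7 and 7, so Firm B's minimax is 7. These differ, so the equilibrium is in mixed strategies.
Let Firm B play low price with probability q. Firm A is indifferent when 7q + 6(1−q) = −11q + 7(1−q), giving q = 1/19.

1/19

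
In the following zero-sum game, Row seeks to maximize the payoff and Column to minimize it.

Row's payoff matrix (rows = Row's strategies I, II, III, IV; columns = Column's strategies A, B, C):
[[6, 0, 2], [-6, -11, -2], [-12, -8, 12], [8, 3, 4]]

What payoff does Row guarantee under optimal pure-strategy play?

Row minima: 0, -11, -12, 3 → Row's maximin is 3.
Column maxima: 8, 3, 12 → Column's minimax is 3.
They coincide at (IV, B), so the value is 3.

3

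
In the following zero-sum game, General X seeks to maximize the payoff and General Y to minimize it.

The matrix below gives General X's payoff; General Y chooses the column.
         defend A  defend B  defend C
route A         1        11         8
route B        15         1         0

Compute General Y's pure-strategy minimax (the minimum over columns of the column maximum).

The worst case (largest entry) in each column is defend A: 15, defend B: 11, defend C: 8.
The best (smallest) of these is 8.

8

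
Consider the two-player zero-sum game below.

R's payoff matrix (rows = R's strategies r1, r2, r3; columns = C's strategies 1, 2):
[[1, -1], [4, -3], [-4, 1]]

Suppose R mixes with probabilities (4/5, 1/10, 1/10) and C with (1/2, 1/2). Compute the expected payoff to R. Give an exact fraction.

Against (1/2, 1/2), each row's expected payoff is r1: 0; r2: 1/2; r3: -3/2.
Taking the (4/5, 1/10, 1/10)-weighted average: (4/5)·(0) + (1/10)·(1/2) + (1/10)·(-3/2) = -1/10.

-1/10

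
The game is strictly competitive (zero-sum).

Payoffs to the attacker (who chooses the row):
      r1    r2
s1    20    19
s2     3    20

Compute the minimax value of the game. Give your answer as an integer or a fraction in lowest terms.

343/18

Row minima are 19 and 3, so the attacker's maximin is 19; column maxima are 20 and 20, so the defender's minimax is 20. These differ, so the equilibrium is in mixed strategies.
Let the attacker play s1 with probability p. The defender is indifferent when 20p + 3(1−p) = 19p + 20(1−p), giving p = 17/18.
Let the defender play r1 with probability q. The attacker is indifferent when 20q + 19(1−q) = 3q + 20(1−q), giving q = 1/18.
The value is 20·(1/18) + (19)·(17/18) = 343/18.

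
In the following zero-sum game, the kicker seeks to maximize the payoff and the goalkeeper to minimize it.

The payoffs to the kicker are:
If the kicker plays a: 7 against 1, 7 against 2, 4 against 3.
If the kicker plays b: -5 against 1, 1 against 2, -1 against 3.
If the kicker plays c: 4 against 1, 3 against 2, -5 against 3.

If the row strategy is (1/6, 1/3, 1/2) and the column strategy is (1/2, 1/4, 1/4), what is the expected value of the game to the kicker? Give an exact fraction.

23/24

Against (1/2, 1/4, 1/4), each row's expected payoff is a: 25/4; b: -5/2; c: 3/2.
Taking the (1/6, 1/3, 1/2)-weighted average: (1/6)·(25/4) + (1/3)·(-5/2) + (1/2)·(3/2) = 23/24.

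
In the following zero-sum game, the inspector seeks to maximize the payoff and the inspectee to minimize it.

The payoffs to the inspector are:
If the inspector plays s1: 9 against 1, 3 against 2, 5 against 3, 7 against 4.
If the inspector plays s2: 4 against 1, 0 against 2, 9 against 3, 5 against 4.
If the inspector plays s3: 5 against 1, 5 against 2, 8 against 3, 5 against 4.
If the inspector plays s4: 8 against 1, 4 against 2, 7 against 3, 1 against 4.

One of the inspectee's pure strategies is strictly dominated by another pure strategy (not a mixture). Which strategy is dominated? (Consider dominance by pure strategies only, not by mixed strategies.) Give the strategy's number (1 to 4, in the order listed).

The inspectee prefers columns that give the inspector less. Compare 3 with 2: 3 < 5, 0 < 9, 5 < 8, 4 < 7.
So 2 strictly dominates 3 for the inspectee; 3 is strictly dominated.

3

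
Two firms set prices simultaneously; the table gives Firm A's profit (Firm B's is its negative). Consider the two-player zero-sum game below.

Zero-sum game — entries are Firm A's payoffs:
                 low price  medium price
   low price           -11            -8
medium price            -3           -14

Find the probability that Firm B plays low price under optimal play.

Row minima are -11 and -14, so Firm A's maximin is -11; column maxima are -3 and -8, so Firm B's minimax is -8. These differ, so the equilibrium is in mixed strategies.
Let Firm B play low price with probability q. Firm A is indifferent when −11q − 8(1−q) = −3q − 14(1−q), giving q = 3/7.

3/7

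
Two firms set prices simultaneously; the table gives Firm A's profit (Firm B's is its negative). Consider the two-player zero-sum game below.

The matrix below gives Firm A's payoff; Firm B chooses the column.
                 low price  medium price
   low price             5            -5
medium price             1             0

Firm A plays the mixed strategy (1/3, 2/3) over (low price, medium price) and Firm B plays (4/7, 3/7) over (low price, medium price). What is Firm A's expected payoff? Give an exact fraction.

Against (4/7, 3/7), each row's expected payoff is low price: 5/7; medium price: 4/7.
Taking the (1/3, 2/3)-weighted average: (1/3)·(5/7) + (2/3)·(4/7) = 13/21.

13/21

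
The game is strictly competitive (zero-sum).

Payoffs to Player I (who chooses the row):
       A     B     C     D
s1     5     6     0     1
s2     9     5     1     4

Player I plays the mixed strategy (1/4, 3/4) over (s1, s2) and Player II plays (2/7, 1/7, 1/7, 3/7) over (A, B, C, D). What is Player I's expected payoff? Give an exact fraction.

127/28

Against (2/7, 1/7, 1/7, 3/7), each row's expected payoff is s1: 19/7; s2: 36/7.
Taking the (1/4, 3/4)-weighted average: (1/4)·(19/7) + (3/4)·(36/7) = 127/28.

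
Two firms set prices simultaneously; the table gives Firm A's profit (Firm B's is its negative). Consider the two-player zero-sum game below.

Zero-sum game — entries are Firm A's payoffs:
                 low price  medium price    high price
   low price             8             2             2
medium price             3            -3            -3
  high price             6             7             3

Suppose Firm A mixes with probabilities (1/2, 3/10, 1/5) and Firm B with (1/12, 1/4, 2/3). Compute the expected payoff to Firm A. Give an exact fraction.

27/20

Against (1/12, 1/4, 2/3), each row's expected payoff is low price: 5/2; medium price: -5/2; high price: 17/4.
Taking the (1/2, 3/10, 1/5)-weighted average: (1/2)·(5/2) + (3/10)·(-5/2) + (1/5)·(17/4) = 27/20.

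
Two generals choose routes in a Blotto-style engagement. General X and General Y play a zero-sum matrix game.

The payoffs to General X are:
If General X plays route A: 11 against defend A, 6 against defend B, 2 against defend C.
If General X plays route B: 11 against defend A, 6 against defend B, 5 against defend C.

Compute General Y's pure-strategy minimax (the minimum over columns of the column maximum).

The worst case (largest entry) in each column is defend A: 11, defend B: 6, defend C: 5.
The best (smallest) of these is 5.

5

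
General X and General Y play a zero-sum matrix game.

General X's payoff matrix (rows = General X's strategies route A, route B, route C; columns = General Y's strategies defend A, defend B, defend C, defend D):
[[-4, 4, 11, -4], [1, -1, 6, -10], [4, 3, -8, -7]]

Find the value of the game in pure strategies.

Row minima: -4, -10, -8 → General X's maximin is -4.
Column maxima: 4, 4, 11, -4 → General Y's minimax is -4.
They coincide at (route A, defend D), so the value is -4.

-4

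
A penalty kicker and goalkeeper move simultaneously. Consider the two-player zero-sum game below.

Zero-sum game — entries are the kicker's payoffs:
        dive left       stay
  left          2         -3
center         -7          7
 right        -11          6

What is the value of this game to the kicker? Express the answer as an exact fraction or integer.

Row right is strictly dominated by row center, so the kicker never plays it.
The remaining 2×2 game on (left, center) × (dive left, stay) has no saddle point. Let the kicker play left with probability p; indifference gives 2p − 7(1−p) = −3p + 7(1−p), so p = 14/19.
Similarly the goalkeeper's optimal q on dive left is 10/19, and the value is 2·(10/19) + (-3)·(9/19) = -7/19.

-7/19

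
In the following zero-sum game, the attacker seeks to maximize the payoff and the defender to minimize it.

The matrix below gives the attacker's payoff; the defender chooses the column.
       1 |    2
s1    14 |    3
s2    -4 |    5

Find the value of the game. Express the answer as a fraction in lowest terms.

41/10

Row minima are 3 and -4, so the attacker's maximin is 3; column maxima are 14 and 5, so the defender's minimax is 5. These differ, so the equilibrium is in mixed strategies.
Let the attacker play s1 with probability p. The defender is indifferent when 14p − 4(1−p) = 3p + 5(1−p), giving p = 9/20.
Let the defender play 1 with probability q. The attacker is indifferent when 14q + 3(1−q) = −4q + 5(1−q), giving q = 1/10.
The value is 14·(1/10) + (3)·(9/10) = 41/10.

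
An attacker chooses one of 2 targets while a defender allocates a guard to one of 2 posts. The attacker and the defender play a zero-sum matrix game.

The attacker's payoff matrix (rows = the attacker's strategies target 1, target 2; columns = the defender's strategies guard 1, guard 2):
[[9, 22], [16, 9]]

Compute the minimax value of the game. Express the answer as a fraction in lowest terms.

271/20

Row minima are 9 and 9, so the attacker's maximin is 9; column maxima are 16 and 22, so the defender's minimax is 16. These differ, so the equilibrium is in mixed strategies.
Let the attacker play target 1 with probability p. The defender is indifferent when 9p + 16(1−p) = 22p + 9(1−p), giving p = 7/20.
Let the defender play guard 1 with probability q. The attacker is indifferent when 9q + 22(1−q) = 16q + 9(1−q), giving q = 13/20.
The value is 9·(13/20) + (22)·(7/20) = 271/20.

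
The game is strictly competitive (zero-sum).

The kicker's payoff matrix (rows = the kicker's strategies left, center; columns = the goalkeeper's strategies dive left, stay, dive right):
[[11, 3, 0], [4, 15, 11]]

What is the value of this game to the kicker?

Column stay is strictly dominated by dive right for the goalkeeper (it gives the kicker more in every row).
The remaining 2×2 game on (left, center) × (dive left, dive right) has no saddle point. Let the kicker play left with probability p; indifference gives 11p + 4(1−p) = 11(1−p), so p = 7/18.
Similarly the goalkeeper's optimal q on dive left is 11/18, and the value is 11·(11/18) + (0)·(7/18) = 121/18.

121/18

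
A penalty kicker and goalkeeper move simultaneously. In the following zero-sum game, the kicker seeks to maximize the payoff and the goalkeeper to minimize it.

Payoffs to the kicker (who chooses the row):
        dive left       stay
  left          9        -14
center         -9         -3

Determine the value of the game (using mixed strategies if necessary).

-153/29

Row minima are -14 and -9, so the kicker's maximin is -9; column maxima are 9 and -3, so the goalkeeper's minimax is -3. These differ, so the equilibrium is in mixed strategies.
Let the kicker play left with probability p. The goalkeeper is indifferent when 9p − 9(1−p) = −14p − 3(1−p), giving p = 6/29.
Let the goalkeeper play dive left with probability q. The kicker is indifferent when 9q − 14(1−q) = −9q − 3(1−q), giving q = 11/29.
The value is 9·(11/29) + (-14)·(18/29) = -153/29.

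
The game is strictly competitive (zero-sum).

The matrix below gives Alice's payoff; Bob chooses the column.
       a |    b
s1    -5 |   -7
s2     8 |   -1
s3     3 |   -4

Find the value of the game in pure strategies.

Row minima: -7, -1, -4 → Alice's maximin is -1.
Column maxima: 8, -1 → Bob's minimax is -1.
They coincide at (s2, b), so the value is -1.

-1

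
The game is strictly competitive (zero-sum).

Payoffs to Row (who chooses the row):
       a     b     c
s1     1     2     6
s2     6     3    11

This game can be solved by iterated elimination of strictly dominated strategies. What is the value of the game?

Column c is strictly dominated by a for Column (1<6, 6<11); eliminate c.
Row s1 is strictly dominated by row s2 (6>1, 3>2); eliminate s1.
Column a is strictly dominated by b for Column (3<6); eliminate a.
Only (s2, b) remains, with payoff 3.

3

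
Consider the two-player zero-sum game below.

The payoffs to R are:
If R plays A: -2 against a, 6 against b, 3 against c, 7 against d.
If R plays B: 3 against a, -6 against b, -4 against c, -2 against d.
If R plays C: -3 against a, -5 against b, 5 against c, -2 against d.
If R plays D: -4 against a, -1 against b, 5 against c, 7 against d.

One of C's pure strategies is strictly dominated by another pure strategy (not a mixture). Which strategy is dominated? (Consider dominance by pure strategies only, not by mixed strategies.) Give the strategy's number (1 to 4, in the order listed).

C prefers columns that give R less. Compare d with b: 6 < 7, -6 < -2, -5 < -2, -1 < 7.
So b strictly dominates d for C; d is strictly dominated.

4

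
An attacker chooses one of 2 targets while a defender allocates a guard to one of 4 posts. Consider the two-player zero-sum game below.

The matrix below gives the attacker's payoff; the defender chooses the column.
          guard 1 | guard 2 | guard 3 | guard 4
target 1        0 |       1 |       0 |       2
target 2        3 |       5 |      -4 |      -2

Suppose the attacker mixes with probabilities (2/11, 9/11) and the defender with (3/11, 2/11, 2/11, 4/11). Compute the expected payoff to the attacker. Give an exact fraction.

Against (3/11, 2/11, 2/11, 4/11), each row's expected payoff is target 1: 10/11; target 2: 3/11.
Taking the (2/11, 9/11)-weighted average: (2/11)·(10/11) + (9/11)·(3/11) = 47/121.

47/121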